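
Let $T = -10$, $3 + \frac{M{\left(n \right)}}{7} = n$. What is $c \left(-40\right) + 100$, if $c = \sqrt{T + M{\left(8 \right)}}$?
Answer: $-100$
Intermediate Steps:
$M{\left(n \right)} = -21 + 7 n$
$c = 5$ ($c = \sqrt{-10 + \left(-21 + 7 \cdot 8\right)} = \sqrt{-10 + \left(-21 + 56\right)} = \sqrt{-10 + 35} = \sqrt{25} = 5$)
$c \left(-40\right) + 100 = 5 \left(-40\right) + 100 = -200 + 100 = -100$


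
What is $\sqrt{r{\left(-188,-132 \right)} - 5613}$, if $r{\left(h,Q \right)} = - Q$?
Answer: $3 i \sqrt{609} \approx 74.034 i$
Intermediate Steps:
$\sqrt{r{\left(-188,-132 \right)} - 5613} = \sqrt{\left(-1\right) \left(-132\right) - 5613} = \sqrt{132 - 5613} = \sqrt{-5481} = 3 i \sqrt{609}$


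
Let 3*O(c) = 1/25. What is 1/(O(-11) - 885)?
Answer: -75/66374 ≈ -0.0011300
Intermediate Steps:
O(c) = 1/75 (O(c) = (⅓)/25 = (⅓)*(1/25) = 1/75)
1/(O(-11) - 885) = 1/(1/75 - 885) = 1/(-66374/75) = -75/66374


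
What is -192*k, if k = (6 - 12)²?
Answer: -6912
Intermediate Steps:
k = 36 (k = (-6)² = 36)
-192*k = -192*36 = -6912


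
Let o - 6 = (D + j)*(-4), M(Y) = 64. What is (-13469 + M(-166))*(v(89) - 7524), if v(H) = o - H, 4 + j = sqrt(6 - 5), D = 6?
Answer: 102132695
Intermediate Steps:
j = -3 (j = -4 + sqrt(6 - 5) = -4 + sqrt(1) = -4 + 1 = -3)
o = -6 (o = 6 + (6 - 3)*(-4) = 6 + 3*(-4) = 6 - 12 = -6)
v(H) = -6 - H
(-13469 + M(-166))*(v(89) - 7524) = (-13469 + 64)*((-6 - 1*89) - 7524) = -13405*((-6 - 89) - 7524) = -13405*(-95 - 7524) = -13405*(-7619) = 102132695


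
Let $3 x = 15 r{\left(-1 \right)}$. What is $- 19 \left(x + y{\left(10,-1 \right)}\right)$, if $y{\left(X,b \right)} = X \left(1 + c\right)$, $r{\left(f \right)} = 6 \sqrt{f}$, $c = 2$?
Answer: $-570 - 570 i \approx -570.0 - 570.0 i$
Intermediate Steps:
$y{\left(X,b \right)} = 3 X$ ($y{\left(X,b \right)} = X \left(1 + 2\right) = X 3 = 3 X$)
$x = 30 i$ ($x = \frac{15 \cdot 6 \sqrt{-1}}{3} = \frac{15 \cdot 6 i}{3} = \frac{90 i}{3} = 30 i \approx 30.0 i$)
$- 19 \left(x + y{\left(10,-1 \right)}\right) = - 19 \left(30 i + 3 \cdot 10\right) = - 19 \left(30 i + 30\right) = - 19 \left(30 + 30 i\right) = -570 - 570 i$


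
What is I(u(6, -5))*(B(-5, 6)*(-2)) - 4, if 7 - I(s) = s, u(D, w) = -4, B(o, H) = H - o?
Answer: -246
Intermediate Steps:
I(s) = 7 - s
I(u(6, -5))*(B(-5, 6)*(-2)) - 4 = (7 - 1*(-4))*((6 - 1*(-5))*(-2)) - 4 = (7 + 4)*((6 + 5)*(-2)) - 4 = 11*(11*(-2)) - 4 = 11*(-22) - 4 = -242 - 4 = -246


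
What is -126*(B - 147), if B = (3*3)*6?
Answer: 11718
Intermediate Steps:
B = 54 (B = 9*6 = 54)
-126*(B - 147) = -126*(54 - 147) = -126*(-93) = 11718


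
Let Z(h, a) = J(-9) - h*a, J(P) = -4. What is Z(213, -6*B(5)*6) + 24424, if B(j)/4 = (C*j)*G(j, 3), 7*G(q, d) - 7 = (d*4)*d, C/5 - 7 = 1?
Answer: 263950140/7 ≈ 3.7707e+7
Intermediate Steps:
C = 40 (C = 35 + 5*1 = 35 + 5 = 40)
G(q, d) = 1 + 4*d**2/7 (G(q, d) = 1 + ((d*4)*d)/7 = 1 + ((4*d)*d)/7 = 1 + (4*d**2)/7 = 1 + 4*d**2/7)
B(j) = 6880*j/7 (B(j) = 4*((40*j)*(1 + (4/7)*3**2)) = 4*((40*j)*(1 + (4/7)*9)) = 4*((40*j)*(1 + 36/7)) = 4*((40*j)*(43/7)) = 4*(1720*j/7) = 6880*j/7)
Z(h, a) = -4 - a*h (Z(h, a) = -4 - h*a = -4 - a*h)
Z(213, -6*B(5)*6) + 24424 = (-4 - 1*-41280*5/7*6*213) + 24424 = (-4 - 1*-6*34400/7*6*213) + 24424 = (-4 - 1*(-206400/7*6)*213) + 24424 = (-4 - 1*(-1238400/7)*213) + 24424 = (-4 + 263779200/7) + 24424 = 263779172/7 + 24424 = 263950140/7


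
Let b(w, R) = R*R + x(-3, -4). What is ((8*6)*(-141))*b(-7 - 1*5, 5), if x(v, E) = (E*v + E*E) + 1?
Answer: -365472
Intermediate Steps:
x(v, E) = 1 + E² + E*v (x(v, E) = (E*v + E²) + 1 = (E² + E*v) + 1 = 1 + E² + E*v)
b(w, R) = 29 + R² (b(w, R) = R*R + (1 + (-4)² - 4*(-3)) = R² + (1 + 16 + 12) = R² + 29 = 29 + R²)
((8*6)*(-141))*b(-7 - 1*5, 5) = ((8*6)*(-141))*(29 + 5²) = (48*(-141))*(29 + 25) = -6768*54 = -365472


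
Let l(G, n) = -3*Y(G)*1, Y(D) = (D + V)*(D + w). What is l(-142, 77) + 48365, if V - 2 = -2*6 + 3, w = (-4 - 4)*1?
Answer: -18685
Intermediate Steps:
w = -8 (w = -8*1 = -8)
V = -7 (V = 2 + (-2*6 + 3) = 2 + (-12 + 3) = 2 - 9 = -7)
Y(D) = (-8 + D)*(-7 + D) (Y(D) = (D - 7)*(D - 8) = (-7 + D)*(-8 + D) = (-8 + D)*(-7 + D))
l(G, n) = -168 - 3*G**2 + 45*G (l(G, n) = -3*(56 + G**2 - 15*G)*1 = (-168 - 3*G**2 + 45*G)*1 = -168 - 3*G**2 + 45*G)
l(-142, 77) + 48365 = (-168 - 3*(-142)**2 + 45*(-142)) + 48365 = (-168 - 3*20164 - 6390) + 48365 = (-168 - 60492 - 6390) + 48365 = -67050 + 48365 = -18685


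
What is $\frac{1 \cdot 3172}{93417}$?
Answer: $\frac{3172}{93417} \approx 0.033955$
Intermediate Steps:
$\frac{1 \cdot 3172}{93417} = 3172 \cdot \frac{1}{93417} = \frac{3172}{93417}$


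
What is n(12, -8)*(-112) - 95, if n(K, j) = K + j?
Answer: -543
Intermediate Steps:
n(12, -8)*(-112) - 95 = (12 - 8)*(-112) - 95 = 4*(-112) - 95 = -448 - 95 = -543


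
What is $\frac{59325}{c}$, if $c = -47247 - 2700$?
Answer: $- \frac{19775}{16649} \approx -1.1878$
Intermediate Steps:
$c = -49947$
$\frac{59325}{c} = \frac{59325}{-49947} = 59325 \left(- \frac{1}{49947}\right) = - \frac{19775}{16649}$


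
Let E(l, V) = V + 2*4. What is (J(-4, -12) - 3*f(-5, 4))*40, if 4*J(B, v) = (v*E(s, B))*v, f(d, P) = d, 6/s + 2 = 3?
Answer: 6360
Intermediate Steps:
s = 6 (s = 6/(-2 + 3) = 6/1 = 6*1 = 6)
E(l, V) = 8 + V (E(l, V) = V + 8 = 8 + V)
J(B, v) = v²*(8 + B)/4 (J(B, v) = ((v*(8 + B))*v)/4 = (v²*(8 + B))/4 = v²*(8 + B)/4)
(J(-4, -12) - 3*f(-5, 4))*40 = ((¼)*(-12)²*(8 - 4) - 3*(-5))*40 = ((¼)*144*4 + 15)*40 = (144 + 15)*40 = 159*40 = 6360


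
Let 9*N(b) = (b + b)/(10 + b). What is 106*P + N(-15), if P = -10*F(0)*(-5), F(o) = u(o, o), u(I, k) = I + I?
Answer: ⅔ ≈ 0.66667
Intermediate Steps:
u(I, k) = 2*I
N(b) = 2*b/(9*(10 + b)) (N(b) = ((b + b)/(10 + b))/9 = ((2*b)/(10 + b))/9 = (2*b/(10 + b))/9 = 2*b/(9*(10 + b)))
F(o) = 2*o
P = 0 (P = -10*2*0*(-5) = -0*(-5) = -10*0 = 0)
106*P + N(-15) = 106*0 + (2/9)*(-15)/(10 - 15) = 0 + (2/9)*(-15)/(-5) = 0 + (2/9)*(-15)*(-⅕) = 0 + ⅔ = ⅔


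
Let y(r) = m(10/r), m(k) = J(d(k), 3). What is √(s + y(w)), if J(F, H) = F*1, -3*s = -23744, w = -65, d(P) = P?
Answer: √12037974/39 ≈ 88.964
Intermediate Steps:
s = 23744/3 (s = -⅓*(-23744) = 23744/3 ≈ 7914.7)
J(F, H) = F
m(k) = k
y(r) = 10/r
√(s + y(w)) = √(23744/3 + 10/(-65)) = √(23744/3 + 10*(-1/65)) = √(23744/3 - 2/13) = √(308666/39) = √12037974/39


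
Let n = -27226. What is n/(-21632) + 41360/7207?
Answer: 545458651/77950912 ≈ 6.9975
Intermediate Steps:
n/(-21632) + 41360/7207 = -27226/(-21632) + 41360/7207 = -27226*(-1/21632) + 41360*(1/7207) = 13613/10816 + 41360/7207 = 545458651/77950912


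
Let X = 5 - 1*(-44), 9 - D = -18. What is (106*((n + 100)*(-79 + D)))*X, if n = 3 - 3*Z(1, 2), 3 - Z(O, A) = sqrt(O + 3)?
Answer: -27008800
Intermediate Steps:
D = 27 (D = 9 - 1*(-18) = 9 + 18 = 27)
Z(O, A) = 3 - sqrt(3 + O) (Z(O, A) = 3 - sqrt(O + 3) = 3 - sqrt(3 + O))
n = 0 (n = 3 - 3*(3 - sqrt(3 + 1)) = 3 - 3*(3 - sqrt(4)) = 3 - 3*(3 - 1*2) = 3 - 3*(3 - 2) = 3 - 3*1 = 3 - 3 = 0)
X = 49 (X = 5 + 44 = 49)
(106*((n + 100)*(-79 + D)))*X = (106*((0 + 100)*(-79 + 27)))*49 = (106*(100*(-52)))*49 = (106*(-5200))*49 = -551200*49 = -27008800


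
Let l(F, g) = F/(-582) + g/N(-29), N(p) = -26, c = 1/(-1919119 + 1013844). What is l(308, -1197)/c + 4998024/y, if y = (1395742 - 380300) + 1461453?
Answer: -7959437952825503/193197810 ≈ -4.1198e+7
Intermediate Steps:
c = -1/905275 (c = 1/(-905275) = -1/905275 ≈ -1.1046e-6)
l(F, g) = -g/26 - F/582 (l(F, g) = F/(-582) + g/(-26) = F*(-1/582) + g*(-1/26) = -F/582 - g/26 = -g/26 - F/582)
y = 2476895 (y = 1015442 + 1461453 = 2476895)
l(308, -1197)/c + 4998024/y = (-1/26*(-1197) - 1/582*308)/(-1/905275) + 4998024/2476895 = (1197/26 - 154/291)*(-905275) + 4998024*(1/2476895) = (344323/7566)*(-905275) + 4998024/2476895 = -311707003825/7566 + 4998024/2476895 = -7959437952825503/193197810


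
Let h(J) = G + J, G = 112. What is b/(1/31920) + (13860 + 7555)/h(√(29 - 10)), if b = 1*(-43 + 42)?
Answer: -79479904/2505 - 4283*√19/2505 ≈ -31736.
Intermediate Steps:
b = -1 (b = 1*(-1) = -1)
h(J) = 112 + J
b/(1/31920) + (13860 + 7555)/h(√(29 - 10)) = -1/(1/31920) + (13860 + 7555)/(112 + √(29 - 10)) = -1/1/31920 + 21415/(112 + √19) = -1*31920 + 21415/(112 + √19) = -31920 + 21415/(112 + √19)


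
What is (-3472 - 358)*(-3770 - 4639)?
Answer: 32206470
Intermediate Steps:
(-3472 - 358)*(-3770 - 4639) = -3830*(-8409) = 32206470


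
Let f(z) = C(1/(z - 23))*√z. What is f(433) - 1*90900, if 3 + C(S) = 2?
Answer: -90900 - √433 ≈ -90921.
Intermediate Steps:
C(S) = -1 (C(S) = -3 + 2 = -1)
f(z) = -√z
f(433) - 1*90900 = -√433 - 1*90900 = -√433 - 90900 = -90900 - √433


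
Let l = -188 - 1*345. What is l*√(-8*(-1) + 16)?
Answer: -1066*√6 ≈ -2611.2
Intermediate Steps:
l = -533 (l = -188 - 345 = -533)
l*√(-8*(-1) + 16) = -533*√(-8*(-1) + 16) = -533*√(8 + 16) = -1066*√6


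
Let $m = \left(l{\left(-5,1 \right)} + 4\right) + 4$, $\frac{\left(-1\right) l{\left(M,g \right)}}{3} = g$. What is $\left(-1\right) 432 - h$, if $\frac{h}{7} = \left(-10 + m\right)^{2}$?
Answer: $-607$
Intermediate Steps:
$l{\left(M,g \right)} = - 3 g$
$m = 5$ ($m = \left(\left(-3\right) 1 + 4\right) + 4 = \left(-3 + 4\right) + 4 = 1 + 4 = 5$)
$h = 175$ ($h = 7 \left(-10 + 5\right)^{2} = 7 \left(-5\right)^{2} = 7 \cdot 25 = 175$)
$\left(-1\right) 432 - h = \left(-1\right) 432 - 175 = -432 - 175 = -607$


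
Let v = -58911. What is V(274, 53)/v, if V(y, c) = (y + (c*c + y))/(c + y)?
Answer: -373/2140433 ≈ -0.00017426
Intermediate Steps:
V(y, c) = (c² + 2*y)/(c + y) (V(y, c) = (y + (c² + y))/(c + y) = (y + (y + c²))/(c + y) = (c² + 2*y)/(c + y))
V(274, 53)/v = ((53² + 2*274)/(53 + 274))/(-58911) = ((2809 + 548)/327)*(-1/58911) = ((1/327)*3357)*(-1/58911) = (1119/109)*(-1/58911) = -373/2140433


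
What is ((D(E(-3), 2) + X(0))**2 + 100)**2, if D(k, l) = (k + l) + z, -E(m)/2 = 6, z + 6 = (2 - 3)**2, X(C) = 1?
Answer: 87616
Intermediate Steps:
z = -5 (z = -6 + (2 - 3)**2 = -6 + (-1)**2 = -6 + 1 = -5)
E(m) = -12 (E(m) = -2*6 = -12)
D(k, l) = -5 + k + l (D(k, l) = (k + l) - 5 = -5 + k + l)
((D(E(-3), 2) + X(0))**2 + 100)**2 = (((-5 - 12 + 2) + 1)**2 + 100)**2 = ((-15 + 1)**2 + 100)**2 = ((-14)**2 + 100)**2 = (196 + 100)**2 = 296**2 = 87616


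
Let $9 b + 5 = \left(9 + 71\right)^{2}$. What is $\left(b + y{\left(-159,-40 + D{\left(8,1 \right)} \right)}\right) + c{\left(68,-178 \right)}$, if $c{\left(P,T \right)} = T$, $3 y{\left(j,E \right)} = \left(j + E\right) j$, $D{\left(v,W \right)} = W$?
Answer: $\frac{99239}{9} \approx 11027.0$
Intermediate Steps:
$b = \frac{6395}{9}$ ($b = - \frac{5}{9} + \frac{\left(9 + 71\right)^{2}}{9} = - \frac{5}{9} + \frac{80^{2}}{9} = - \frac{5}{9} + \frac{1}{9} \cdot 6400 = - \frac{5}{9} + \frac{6400}{9} = \frac{6395}{9} \approx 710.56$)
$y{\left(j,E \right)} = \frac{j \left(E + j\right)}{3}$ ($y{\left(j,E \right)} = \frac{\left(j + E\right) j}{3} = \frac{\left(E + j\right) j}{3} = \frac{j \left(E + j\right)}{3}$)
$\left(b + y{\left(-159,-40 + D{\left(8,1 \right)} \right)}\right) + c{\left(68,-178 \right)} = \left(\frac{6395}{9} + \frac{1}{3} \left(-159\right) \left(\left(-40 + 1\right) - 159\right)\right) - 178 = \left(\frac{6395}{9} + \frac{1}{3} \left(-159\right) \left(-39 - 159\right)\right) - 178 = \left(\frac{6395}{9} + \frac{1}{3} \left(-159\right) \left(-198\right)\right) - 178 = \left(\frac{6395}{9} + 10494\right) - 178 = \frac{100841}{9} - 178 = \frac{99239}{9}$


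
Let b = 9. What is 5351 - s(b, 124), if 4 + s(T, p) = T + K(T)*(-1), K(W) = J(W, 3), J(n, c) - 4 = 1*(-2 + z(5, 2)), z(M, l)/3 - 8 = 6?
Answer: 5390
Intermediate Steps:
z(M, l) = 42 (z(M, l) = 24 + 3*6 = 24 + 18 = 42)
J(n, c) = 44 (J(n, c) = 4 + 1*(-2 + 42) = 4 + 1*40 = 4 + 40 = 44)
K(W) = 44
s(T, p) = -48 + T (s(T, p) = -4 + (T + 44*(-1)) = -4 + (T - 44) = -4 + (-44 + T) = -48 + T)
5351 - s(b, 124) = 5351 - (-48 + 9) = 5351 - 1*(-39) = 5351 + 39 = 5390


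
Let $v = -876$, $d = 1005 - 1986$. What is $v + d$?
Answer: $-1857$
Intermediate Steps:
$d = -981$
$v + d = -876 - 981 = -1857$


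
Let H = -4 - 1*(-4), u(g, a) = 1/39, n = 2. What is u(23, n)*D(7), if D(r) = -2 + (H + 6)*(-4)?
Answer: -⅔ ≈ -0.66667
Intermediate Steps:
u(g, a) = 1/39
H = 0 (H = -4 + 4 = 0)
D(r) = -26 (D(r) = -2 + (0 + 6)*(-4) = -2 + 6*(-4) = -2 - 24 = -26)
u(23, n)*D(7) = (1/39)*(-26) = -⅔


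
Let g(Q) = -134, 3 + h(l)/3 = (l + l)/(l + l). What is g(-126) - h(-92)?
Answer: -128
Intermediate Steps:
h(l) = -6 (h(l) = -9 + 3*((l + l)/(l + l)) = -9 + 3*((2*l)/((2*l))) = -9 + 3*((2*l)*(1/(2*l))) = -9 + 3*1 = -9 + 3 = -6)
g(-126) - h(-92) = -134 - 1*(-6) = -134 + 6 = -128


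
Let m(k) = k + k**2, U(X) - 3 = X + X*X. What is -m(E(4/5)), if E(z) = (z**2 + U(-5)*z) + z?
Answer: -258416/625 ≈ -413.47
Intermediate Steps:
U(X) = 3 + X + X**2 (U(X) = 3 + (X + X*X) = 3 + (X + X**2) = 3 + X + X**2)
E(z) = z**2 + 24*z (E(z) = (z**2 + (3 - 5 + (-5)**2)*z) + z = (z**2 + (3 - 5 + 25)*z) + z = (z**2 + 23*z) + z = z**2 + 24*z)
-m(E(4/5)) = -(4/5)*(24 + 4/5)*(1 + (4/5)*(24 + 4/5)) = -(4*(1/5))*(24 + 4*(1/5))*(1 + (4*(1/5))*(24 + 4*(1/5))) = -4*(24 + 4/5)/5*(1 + 4*(24 + 4/5)/5) = -(4/5)*(124/5)*(1 + (4/5)*(124/5)) = -496*(1 + 496/25)/25 = -496*521/(25*25) = -1*258416/625 = -258416/625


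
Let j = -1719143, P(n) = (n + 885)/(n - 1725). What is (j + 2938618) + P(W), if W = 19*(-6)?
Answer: 747537918/613 ≈ 1.2195e+6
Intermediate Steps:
W = -114
P(n) = (885 + n)/(-1725 + n)
(j + 2938618) + P(W) = (-1719143 + 2938618) + (885 - 114)/(-1725 - 114) = 1219475 + 771/(-1839) = 1219475 - 1/1839*771 = 1219475 - 257/613 = 747537918/613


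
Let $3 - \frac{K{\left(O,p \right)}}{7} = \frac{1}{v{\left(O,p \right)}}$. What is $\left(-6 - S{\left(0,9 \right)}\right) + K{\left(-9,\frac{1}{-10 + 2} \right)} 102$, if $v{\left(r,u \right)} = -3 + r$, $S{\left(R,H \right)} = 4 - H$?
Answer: $\frac{4401}{2} \approx 2200.5$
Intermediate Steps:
$K{\left(O,p \right)} = 21 - \frac{7}{-3 + O}$
$\left(-6 - S{\left(0,9 \right)}\right) + K{\left(-9,\frac{1}{-10 + 2} \right)} 102 = \left(-6 - \left(4 - 9\right)\right) + \frac{7 \left(-10 + 3 \left(-9\right)\right)}{-3 - 9} \cdot 102 = \left(-6 - \left(4 - 9\right)\right) + \frac{7 \left(-10 - 27\right)}{-12} \cdot 102 = \left(-6 - -5\right) + 7 \left(- \frac{1}{12}\right) \left(-37\right) 102 = \left(-6 + 5\right) + \frac{259}{12} \cdot 102 = -1 + \frac{4403}{2} = \frac{4401}{2}$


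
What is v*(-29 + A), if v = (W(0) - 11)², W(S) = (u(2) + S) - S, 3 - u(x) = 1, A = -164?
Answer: -15633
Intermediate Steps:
u(x) = 2 (u(x) = 3 - 1*1 = 3 - 1 = 2)
W(S) = 2 (W(S) = (2 + S) - S = 2)
v = 81 (v = (2 - 11)² = (-9)² = 81)
v*(-29 + A) = 81*(-29 - 164) = 81*(-193) = -15633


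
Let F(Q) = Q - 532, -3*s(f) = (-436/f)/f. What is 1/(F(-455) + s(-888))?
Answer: -591408/583719587 ≈ -0.0010132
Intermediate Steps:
s(f) = 436/(3*f²) (s(f) = -(-436/f)/(3*f) = -(-436)/(3*f²) = 436/(3*f²))
F(Q) = -532 + Q
1/(F(-455) + s(-888)) = 1/((-532 - 455) + (436/3)/(-888)²) = 1/(-987 + (436/3)*(1/788544)) = 1/(-987 + 109/591408) = 1/(-583719587/591408) = -591408/583719587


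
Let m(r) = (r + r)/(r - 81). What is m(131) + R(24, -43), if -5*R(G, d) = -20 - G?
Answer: 351/25 ≈ 14.040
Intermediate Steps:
R(G, d) = 4 + G/5 (R(G, d) = -(-20 - G)/5 = 4 + G/5)
m(r) = 2*r/(-81 + r) (m(r) = (2*r)/(-81 + r) = 2*r/(-81 + r))
m(131) + R(24, -43) = 2*131/(-81 + 131) + (4 + (⅕)*24) = 2*131/50 + (4 + 24/5) = 2*131*(1/50) + 44/5 = 131/25 + 44/5 = 351/25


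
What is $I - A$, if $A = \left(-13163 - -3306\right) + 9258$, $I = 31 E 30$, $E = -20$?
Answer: $-18001$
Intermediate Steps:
$I = -18600$ ($I = 31 \left(-20\right) 30 = \left(-620\right) 30 = -18600$)
$A = -599$ ($A = \left(-13163 + 3306\right) + 9258 = -9857 + 9258 = -599$)
$I - A = -18600 - -599 = -18600 + 599 = -18001$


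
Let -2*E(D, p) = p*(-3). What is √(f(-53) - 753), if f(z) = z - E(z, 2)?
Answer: I*√809 ≈ 28.443*I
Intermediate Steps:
E(D, p) = 3*p/2 (E(D, p) = -p*(-3)/2 = -(-3)*p/2 = 3*p/2)
f(z) = -3 + z (f(z) = z - 3*2/2 = z - 1*3 = z - 3 = -3 + z)
√(f(-53) - 753) = √((-3 - 53) - 753) = √(-56 - 753) = √(-809) = I*√809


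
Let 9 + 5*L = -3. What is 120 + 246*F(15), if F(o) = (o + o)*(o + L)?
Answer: 93108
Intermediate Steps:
L = -12/5 (L = -9/5 + (⅕)*(-3) = -9/5 - ⅗ = -12/5 ≈ -2.4000)
F(o) = 2*o*(-12/5 + o) (F(o) = (o + o)*(o - 12/5) = (2*o)*(-12/5 + o) = 2*o*(-12/5 + o))
120 + 246*F(15) = 120 + 246*((⅖)*15*(-12 + 5*15)) = 120 + 246*((⅖)*15*(-12 + 75)) = 120 + 246*((⅖)*15*63) = 120 + 246*378 = 120 + 92988 = 93108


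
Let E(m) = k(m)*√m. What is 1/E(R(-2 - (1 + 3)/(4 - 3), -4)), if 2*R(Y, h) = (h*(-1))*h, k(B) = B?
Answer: I*√2/32 ≈ 0.044194*I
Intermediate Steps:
R(Y, h) = -h²/2 (R(Y, h) = ((h*(-1))*h)/2 = ((-h)*h)/2 = (-h²)/2 = -h²/2)
E(m) = m^(3/2) (E(m) = m*√m = m^(3/2))
1/E(R(-2 - (1 + 3)/(4 - 3), -4)) = 1/((-½*(-4)²)^(3/2)) = 1/((-½*16)^(3/2)) = 1/((-8)^(3/2)) = 1/(-16*I*√2) = I*√2/32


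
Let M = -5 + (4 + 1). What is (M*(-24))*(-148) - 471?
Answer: -471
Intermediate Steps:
M = 0 (M = -5 + 5 = 0)
(M*(-24))*(-148) - 471 = (0*(-24))*(-148) - 471 = 0*(-148) - 471 = 0 - 471 = -471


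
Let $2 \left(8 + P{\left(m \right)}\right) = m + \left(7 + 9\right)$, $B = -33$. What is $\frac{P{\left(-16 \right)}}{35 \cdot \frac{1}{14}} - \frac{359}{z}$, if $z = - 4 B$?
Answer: $- \frac{3907}{660} \approx -5.9197$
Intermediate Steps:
$P{\left(m \right)} = \frac{m}{2}$ ($P{\left(m \right)} = -8 + \frac{m + \left(7 + 9\right)}{2} = -8 + \frac{m + 16}{2} = -8 + \frac{16 + m}{2} = -8 + \left(8 + \frac{m}{2}\right) = \frac{m}{2}$)
$z = 132$ ($z = \left(-4\right) \left(-33\right) = 132$)
$\frac{P{\left(-16 \right)}}{35 \cdot \frac{1}{14}} - \frac{359}{z} = \frac{\frac{1}{2} \left(-16\right)}{35 \cdot \frac{1}{14}} - \frac{359}{132} = - \frac{8}{35 \cdot \frac{1}{14}} - \frac{359}{132} = - \frac{8}{\frac{5}{2}} - \frac{359}{132} = \left(-8\right) \frac{2}{5} - \frac{359}{132} = - \frac{16}{5} - \frac{359}{132} = - \frac{3907}{660}$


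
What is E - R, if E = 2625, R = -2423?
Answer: 5048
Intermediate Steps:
E - R = 2625 - 1*(-2423) = 2625 + 2423 = 5048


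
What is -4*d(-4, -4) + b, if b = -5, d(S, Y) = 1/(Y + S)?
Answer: -9/2 ≈ -4.5000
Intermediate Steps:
d(S, Y) = 1/(S + Y)
-4*d(-4, -4) + b = -4/(-4 - 4) - 5 = -4/(-8) - 5 = -4*(-⅛) - 5 = ½ - 5 = -9/2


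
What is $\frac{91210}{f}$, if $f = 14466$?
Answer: $\frac{45605}{7233} \approx 6.3051$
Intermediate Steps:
$\frac{91210}{f} = \frac{91210}{14466} = 91210 \cdot \frac{1}{14466} = \frac{45605}{7233}$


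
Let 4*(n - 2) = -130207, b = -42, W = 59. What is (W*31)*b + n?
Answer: -437471/4 ≈ -1.0937e+5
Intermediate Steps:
n = -130199/4 (n = 2 + (1/4)*(-130207) = 2 - 130207/4 = -130199/4 ≈ -32550.)
(W*31)*b + n = (59*31)*(-42) - 130199/4 = 1829*(-42) - 130199/4 = -76818 - 130199/4 = -437471/4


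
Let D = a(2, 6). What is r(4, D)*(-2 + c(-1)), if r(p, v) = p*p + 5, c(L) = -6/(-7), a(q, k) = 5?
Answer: -24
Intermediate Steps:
c(L) = 6/7 (c(L) = -6*(-1/7) = 6/7)
D = 5
r(p, v) = 5 + p**2 (r(p, v) = p**2 + 5 = 5 + p**2)
r(4, D)*(-2 + c(-1)) = (5 + 4**2)*(-2 + 6/7) = (5 + 16)*(-8/7) = 21*(-8/7) = -24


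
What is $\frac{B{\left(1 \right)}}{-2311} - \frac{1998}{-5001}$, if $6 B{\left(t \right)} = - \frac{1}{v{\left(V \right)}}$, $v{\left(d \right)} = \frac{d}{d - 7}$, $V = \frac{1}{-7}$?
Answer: $\frac{4659053}{11557311} \approx 0.40313$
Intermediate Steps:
$V = - \frac{1}{7} \approx -0.14286$
$v{\left(d \right)} = \frac{d}{-7 + d}$
$B{\left(t \right)} = - \frac{25}{3}$ ($B{\left(t \right)} = \frac{\left(-1\right) \frac{1}{\left(- \frac{1}{7}\right) \frac{1}{-7 - \frac{1}{7}}}}{6} = \frac{\left(-1\right) \frac{1}{\left(- \frac{1}{7}\right) \frac{1}{- \frac{50}{7}}}}{6} = \frac{\left(-1\right) \frac{1}{\left(- \frac{1}{7}\right) \left(- \frac{7}{50}\right)}}{6} = \frac{\left(-1\right) \frac{1}{\frac{1}{50}}}{6} = \frac{\left(-1\right) 50}{6} = \frac{1}{6} \left(-50\right) = - \frac{25}{3}$)
$\frac{B{\left(1 \right)}}{-2311} - \frac{1998}{-5001} = - \frac{25}{3 \left(-2311\right)} - \frac{1998}{-5001} = \left(- \frac{25}{3}\right) \left(- \frac{1}{2311}\right) - - \frac{666}{1667} = \frac{25}{6933} + \frac{666}{1667} = \frac{4659053}{11557311}$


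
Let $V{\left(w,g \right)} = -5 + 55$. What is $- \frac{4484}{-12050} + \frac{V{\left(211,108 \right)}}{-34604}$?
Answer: $\frac{38640459}{104244550} \approx 0.37067$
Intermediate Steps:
$V{\left(w,g \right)} = 50$
$- \frac{4484}{-12050} + \frac{V{\left(211,108 \right)}}{-34604} = - \frac{4484}{-12050} + \frac{50}{-34604} = \left(-4484\right) \left(- \frac{1}{12050}\right) + 50 \left(- \frac{1}{34604}\right) = \frac{2242}{6025} - \frac{25}{17302} = \frac{38640459}{104244550}$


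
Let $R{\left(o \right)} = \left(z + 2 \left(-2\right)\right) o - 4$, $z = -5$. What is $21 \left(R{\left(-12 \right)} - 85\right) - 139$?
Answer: $260$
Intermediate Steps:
$R{\left(o \right)} = -4 - 9 o$ ($R{\left(o \right)} = \left(-5 + 2 \left(-2\right)\right) o - 4 = \left(-5 - 4\right) o - 4 = - 9 o - 4 = -4 - 9 o$)
$21 \left(R{\left(-12 \right)} - 85\right) - 139 = 21 \left(\left(-4 - -108\right) - 85\right) - 139 = 21 \left(\left(-4 + 108\right) - 85\right) - 139 = 21 \left(104 - 85\right) - 139 = 21 \cdot 19 - 139 = 399 - 139 = 260$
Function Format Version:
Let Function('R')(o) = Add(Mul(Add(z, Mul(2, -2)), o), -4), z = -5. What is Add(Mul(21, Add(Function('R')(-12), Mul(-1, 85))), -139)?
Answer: 260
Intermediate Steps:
Function('R')(o) = Add(-4, Mul(-9, o)) (Function('R')(o) = Add(Mul(Add(-5, Mul(2, -2)), o), -4) = Add(Mul(Add(-5, -4), o), -4) = Add(Mul(-9, o), -4) = Add(-4, Mul(-9, o)))
Add(Mul(21, Add(Function('R')(-12), Mul(-1, 85))), -139) = Add(Mul(21, Add(Add(-4, Mul(-9, -12)), Mul(-1, 85))), -139) = Add(Mul(21, Add(Add(-4, 108), -85)), -139) = Add(Mul(21, Add(104, -85)), -139) = Add(Mul(21, 19), -139) = Add(399, -139) = 260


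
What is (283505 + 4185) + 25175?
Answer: 312865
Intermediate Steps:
(283505 + 4185) + 25175 = 287690 + 25175 = 312865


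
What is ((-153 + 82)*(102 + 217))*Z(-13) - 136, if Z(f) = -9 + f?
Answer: 498142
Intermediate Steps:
((-153 + 82)*(102 + 217))*Z(-13) - 136 = ((-153 + 82)*(102 + 217))*(-9 - 13) - 136 = -71*319*(-22) - 136 = -22649*(-22) - 136 = 498278 - 136 = 498142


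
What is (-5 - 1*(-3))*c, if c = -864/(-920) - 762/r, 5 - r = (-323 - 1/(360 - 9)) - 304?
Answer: 13600332/25510795 ≈ 0.53312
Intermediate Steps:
r = 221833/351 (r = 5 - ((-323 - 1/(360 - 9)) - 304) = 5 - ((-323 - 1/351) - 304) = 5 - (-113374/351 - 304) = 5 - 1*(-220078/351) = 5 + 220078/351 = 221833/351 ≈ 632.00)
c = -6800166/25510795 (c = -864/(-920) - 762/221833/351 = -864*(-1/920) - 762*351/221833 = 108/115 - 267462/221833 = -6800166/25510795 ≈ -0.26656)
(-5 - 1*(-3))*c = (-5 - 1*(-3))*(-6800166/25510795) = (-5 + 3)*(-6800166/25510795) = -2*(-6800166/25510795) = 13600332/25510795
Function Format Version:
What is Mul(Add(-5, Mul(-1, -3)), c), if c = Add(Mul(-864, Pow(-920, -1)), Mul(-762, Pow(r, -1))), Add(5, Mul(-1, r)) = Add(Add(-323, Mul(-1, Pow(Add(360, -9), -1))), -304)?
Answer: Rational(13600332, 25510795) ≈ 0.53312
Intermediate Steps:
r = Rational(221833, 351) (r = Add(5, Mul(-1, Add(Add(-323, Mul(-1, Pow(Add(360, -9), -1))), -304))) = Add(5, Mul(-1, Add(Add(-323, Mul(-1, Pow(351, -1))), -304))) = Add(5, Mul(-1, Add(Add(-323, Mul(-1, Rational(1, 351))), -304))) = Add(5, Mul(-1, Add(Add(-323, Rational(-1, 351)), -304))) = Add(5, Mul(-1, Add(Rational(-113374, 351), -304))) = Add(5, Mul(-1, Rational(-220078, 351))) = Add(5, Rational(220078, 351)) = Rational(221833, 351) ≈ 632.00)
c = Rational(-6800166, 25510795) (c = Add(Mul(-864, Pow(-920, -1)), Mul(-762, Pow(Rational(221833, 351), -1))) = Add(Mul(-864, Rational(-1, 920)), Mul(-762, Rational(351, 221833))) = Add(Rational(108, 115), Rational(-267462, 221833)) = Rational(-6800166, 25510795) ≈ -0.26656)
Mul(Add(-5, Mul(-1, -3)), c) = Mul(Add(-5, Mul(-1, -3)), Rational(-6800166, 25510795)) = Mul(Add(-5, 3), Rational(-6800166, 25510795)) = Mul(-2, Rational(-6800166, 25510795)) = Rational(13600332, 25510795)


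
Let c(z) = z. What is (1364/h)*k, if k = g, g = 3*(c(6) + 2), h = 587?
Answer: 32736/587 ≈ 55.768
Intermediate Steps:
g = 24 (g = 3*(6 + 2) = 3*8 = 24)
k = 24
(1364/h)*k = (1364/587)*24 = 32736/587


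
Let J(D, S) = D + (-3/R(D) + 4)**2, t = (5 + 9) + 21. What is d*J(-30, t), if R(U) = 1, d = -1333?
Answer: 38657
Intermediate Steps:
t = 35 (t = 14 + 21 = 35)
J(D, S) = 1 + D (J(D, S) = D + (-3/1 + 4)**2 = D + (-3*1 + 4)**2 = D + (-3 + 4)**2 = D + 1**2 = D + 1 = 1 + D)
d*J(-30, t) = -1333*(1 - 30) = -1333*(-29) = 38657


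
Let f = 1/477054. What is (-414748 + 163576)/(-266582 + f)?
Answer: 119822607288/127174009427 ≈ 0.94219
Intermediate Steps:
f = 1/477054 ≈ 2.0962e-6
(-414748 + 163576)/(-266582 + f) = (-414748 + 163576)/(-266582 + 1/477054) = -251172/(-127174009427/477054) = -251172*(-477054/127174009427) = 119822607288/127174009427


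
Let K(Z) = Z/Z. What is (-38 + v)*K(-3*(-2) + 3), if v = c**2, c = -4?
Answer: -22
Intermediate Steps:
v = 16 (v = (-4)**2 = 16)
K(Z) = 1
(-38 + v)*K(-3*(-2) + 3) = (-38 + 16)*1 = -22*1 = -22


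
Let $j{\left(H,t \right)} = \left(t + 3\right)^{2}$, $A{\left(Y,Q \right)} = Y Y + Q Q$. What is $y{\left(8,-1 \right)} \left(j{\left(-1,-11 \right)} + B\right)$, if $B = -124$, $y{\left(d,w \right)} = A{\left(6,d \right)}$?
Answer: $-6000$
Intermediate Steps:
$A{\left(Y,Q \right)} = Q^{2} + Y^{2}$ ($A{\left(Y,Q \right)} = Y^{2} + Q^{2} = Q^{2} + Y^{2}$)
$j{\left(H,t \right)} = \left(3 + t\right)^{2}$
$y{\left(d,w \right)} = 36 + d^{2}$ ($y{\left(d,w \right)} = d^{2} + 6^{2} = d^{2} + 36 = 36 + d^{2}$)
$y{\left(8,-1 \right)} \left(j{\left(-1,-11 \right)} + B\right) = \left(36 + 8^{2}\right) \left(\left(3 - 11\right)^{2} - 124\right) = \left(36 + 64\right) \left(\left(-8\right)^{2} - 124\right) = 100 \left(64 - 124\right) = 100 \left(-60\right) = -6000$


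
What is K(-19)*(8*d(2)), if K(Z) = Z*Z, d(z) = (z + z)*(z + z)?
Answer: 46208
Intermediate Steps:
d(z) = 4*z² (d(z) = (2*z)*(2*z) = 4*z²)
K(Z) = Z²
K(-19)*(8*d(2)) = (-19)²*(8*(4*2²)) = 361*(8*(4*4)) = 361*(8*16) = 361*128 = 46208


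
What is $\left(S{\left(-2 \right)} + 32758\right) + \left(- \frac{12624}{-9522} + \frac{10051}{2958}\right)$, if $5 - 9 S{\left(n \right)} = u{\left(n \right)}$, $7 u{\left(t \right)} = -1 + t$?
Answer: $\frac{1076616746431}{32860422} \approx 32763.0$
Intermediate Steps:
$u{\left(t \right)} = - \frac{1}{7} + \frac{t}{7}$ ($u{\left(t \right)} = \frac{-1 + t}{7} = - \frac{1}{7} + \frac{t}{7}$)
$S{\left(n \right)} = \frac{4}{7} - \frac{n}{63}$ ($S{\left(n \right)} = \frac{5}{9} - \frac{- \frac{1}{7} + \frac{n}{7}}{9} = \frac{5}{9} - \left(- \frac{1}{63} + \frac{n}{63}\right) = \frac{4}{7} - \frac{n}{63}$)
$\left(S{\left(-2 \right)} + 32758\right) + \left(- \frac{12624}{-9522} + \frac{10051}{2958}\right) = \left(\left(\frac{4}{7} - - \frac{2}{63}\right) + 32758\right) + \left(- \frac{12624}{-9522} + \frac{10051}{2958}\right) = \left(\left(\frac{4}{7} + \frac{2}{63}\right) + 32758\right) + \left(\left(-12624\right) \left(- \frac{1}{9522}\right) + 10051 \cdot \frac{1}{2958}\right) = \left(\frac{38}{63} + 32758\right) + \left(\frac{2104}{1587} + \frac{10051}{2958}\right) = \frac{2063792}{63} + \frac{2463841}{521594} = \frac{1076616746431}{32860422}$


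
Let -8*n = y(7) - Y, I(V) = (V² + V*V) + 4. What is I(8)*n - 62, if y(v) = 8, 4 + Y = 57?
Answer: 1361/2 ≈ 680.50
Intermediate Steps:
Y = 53 (Y = -4 + 57 = 53)
I(V) = 4 + 2*V² (I(V) = (V² + V²) + 4 = 2*V² + 4 = 4 + 2*V²)
n = 45/8 (n = -(8 - 1*53)/8 = -(8 - 53)/8 = -⅛*(-45) = 45/8 ≈ 5.6250)
I(8)*n - 62 = (4 + 2*8²)*(45/8) - 62 = (4 + 2*64)*(45/8) - 62 = (4 + 128)*(45/8) - 62 = 132*(45/8) - 62 = 1485/2 - 62 = 1361/2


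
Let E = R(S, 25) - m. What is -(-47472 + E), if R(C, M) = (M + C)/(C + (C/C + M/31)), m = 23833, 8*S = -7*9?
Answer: 107318272/1505 ≈ 71308.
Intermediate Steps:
S = -63/8 (S = (-7*9)/8 = (⅛)*(-63) = -63/8 ≈ -7.8750)
R(C, M) = (C + M)/(1 + C + M/31) (R(C, M) = (C + M)/(C + (1 + M*(1/31))) = (C + M)/(C + (1 + M/31)) = (C + M)/(1 + C + M/31))
E = -35872912/1505 (E = 31*(-63/8 + 25)/(31 + 25 + 31*(-63/8)) - 1*23833 = 31*(137/8)/(31 + 25 - 1953/8) - 23833 = 31*(137/8)/(-1505/8) - 23833 = 31*(-8/1505)*(137/8) - 23833 = -4247/1505 - 23833 = -35872912/1505 ≈ -23836.)
-(-47472 + E) = -(-47472 - 35872912/1505) = -1*(-107318272/1505) = 107318272/1505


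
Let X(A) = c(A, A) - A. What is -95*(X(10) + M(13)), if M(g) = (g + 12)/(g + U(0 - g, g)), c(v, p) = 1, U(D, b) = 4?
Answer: 12160/17 ≈ 715.29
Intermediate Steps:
M(g) = (12 + g)/(4 + g) (M(g) = (g + 12)/(g + 4) = (12 + g)/(4 + g))
X(A) = 1 - A
-95*(X(10) + M(13)) = -95*((1 - 1*10) + (12 + 13)/(4 + 13)) = -95*((1 - 10) + 25/17) = -95*(-9 + (1/17)*25) = -95*(-9 + 25/17) = -95*(-128/17) = 12160/17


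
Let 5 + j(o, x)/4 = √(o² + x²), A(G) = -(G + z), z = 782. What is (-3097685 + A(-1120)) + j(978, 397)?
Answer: -3097367 + 4*√1114093 ≈ -3.0931e+6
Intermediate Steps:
A(G) = -782 - G (A(G) = -(G + 782) = -(782 + G) = -782 - G)
j(o, x) = -20 + 4*√(o² + x²)
(-3097685 + A(-1120)) + j(978, 397) = (-3097685 + (-782 - 1*(-1120))) + (-20 + 4*√(978² + 397²)) = (-3097685 + (-782 + 1120)) + (-20 + 4*√(956484 + 157609)) = (-3097685 + 338) + (-20 + 4*√1114093) = -3097347 + (-20 + 4*√1114093) = -3097367 + 4*√1114093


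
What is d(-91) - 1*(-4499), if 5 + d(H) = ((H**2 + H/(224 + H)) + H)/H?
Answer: 585733/133 ≈ 4404.0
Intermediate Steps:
d(H) = -5 + (H + H**2 + H/(224 + H))/H (d(H) = -5 + ((H**2 + H/(224 + H)) + H)/H = -5 + (H + H**2 + H/(224 + H))/H)
d(-91) - 1*(-4499) = (-895 + (-91)**2 + 220*(-91))/(224 - 91) - 1*(-4499) = (-895 + 8281 - 20020)/133 + 4499 = (1/133)*(-12634) + 4499 = -12634/133 + 4499 = 585733/133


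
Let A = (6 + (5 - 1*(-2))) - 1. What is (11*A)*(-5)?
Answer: -660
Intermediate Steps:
A = 12 (A = (6 + (5 + 2)) - 1 = (6 + 7) - 1 = 13 - 1 = 12)
(11*A)*(-5) = (11*12)*(-5) = 132*(-5) = -660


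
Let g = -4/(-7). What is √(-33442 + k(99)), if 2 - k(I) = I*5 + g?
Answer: I*√1662843/7 ≈ 184.22*I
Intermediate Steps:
g = 4/7 (g = -4*(-⅐) = 4/7 ≈ 0.57143)
k(I) = 10/7 - 5*I (k(I) = 2 - (I*5 + 4/7) = 2 - (5*I + 4/7) = 2 - (4/7 + 5*I) = 2 + (-4/7 - 5*I) = 10/7 - 5*I)
√(-33442 + k(99)) = √(-33442 + (10/7 - 5*99)) = √(-33442 + (10/7 - 495)) = √(-33442 - 3455/7) = √(-237549/7) = I*√1662843/7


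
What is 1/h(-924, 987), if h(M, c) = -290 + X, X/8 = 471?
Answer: 1/3478 ≈ 0.00028752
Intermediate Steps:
X = 3768 (X = 8*471 = 3768)
h(M, c) = 3478 (h(M, c) = -290 + 3768 = 3478)
1/h(-924, 987) = 1/3478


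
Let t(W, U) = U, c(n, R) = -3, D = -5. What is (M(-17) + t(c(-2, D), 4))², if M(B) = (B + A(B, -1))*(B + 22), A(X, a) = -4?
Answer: 10201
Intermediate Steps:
M(B) = (-4 + B)*(22 + B) (M(B) = (B - 4)*(B + 22) = (-4 + B)*(22 + B))
(M(-17) + t(c(-2, D), 4))² = ((-88 + (-17)² + 18*(-17)) + 4)² = ((-88 + 289 - 306) + 4)² = (-105 + 4)² = (-101)² = 10201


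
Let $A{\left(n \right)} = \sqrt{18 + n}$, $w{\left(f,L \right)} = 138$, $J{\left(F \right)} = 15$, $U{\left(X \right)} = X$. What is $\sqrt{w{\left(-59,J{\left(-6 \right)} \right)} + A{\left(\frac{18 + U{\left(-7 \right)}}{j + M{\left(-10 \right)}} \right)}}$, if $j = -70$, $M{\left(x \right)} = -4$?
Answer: $\frac{\sqrt{755688 + 74 \sqrt{97754}}}{74} \approx 11.926$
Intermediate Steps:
$\sqrt{w{\left(-59,J{\left(-6 \right)} \right)} + A{\left(\frac{18 + U{\left(-7 \right)}}{j + M{\left(-10 \right)}} \right)}} = \sqrt{138 + \sqrt{18 + \frac{18 - 7}{-70 - 4}}} = \sqrt{138 + \sqrt{18 + \frac{11}{-74}}} = \sqrt{138 + \sqrt{18 + 11 \left(- \frac{1}{74}\right)}} = \sqrt{138 + \sqrt{18 - \frac{11}{74}}} = \sqrt{138 + \sqrt{\frac{1321}{74}}} = \sqrt{138 + \frac{\sqrt{97754}}{74}}$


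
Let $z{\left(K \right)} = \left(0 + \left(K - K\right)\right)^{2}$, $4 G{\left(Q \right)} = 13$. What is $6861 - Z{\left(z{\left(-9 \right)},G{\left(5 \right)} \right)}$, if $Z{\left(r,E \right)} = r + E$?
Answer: $\frac{27431}{4} \approx 6857.8$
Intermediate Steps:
$G{\left(Q \right)} = \frac{13}{4}$ ($G{\left(Q \right)} = \frac{1}{4} \cdot 13 = \frac{13}{4}$)
$z{\left(K \right)} = 0$ ($z{\left(K \right)} = \left(0 + 0\right)^{2} = 0^{2} = 0$)
$Z{\left(r,E \right)} = E + r$
$6861 - Z{\left(z{\left(-9 \right)},G{\left(5 \right)} \right)} = 6861 - \left(\frac{13}{4} + 0\right) = 6861 - \frac{13}{4} = \frac{27431}{4}$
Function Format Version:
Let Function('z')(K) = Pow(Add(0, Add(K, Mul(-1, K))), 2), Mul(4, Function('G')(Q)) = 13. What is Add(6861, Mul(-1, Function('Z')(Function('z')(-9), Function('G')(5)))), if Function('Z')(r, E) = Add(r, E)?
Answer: Rational(27431, 4) ≈ 6857.8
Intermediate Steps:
Function('G')(Q) = Rational(13, 4) (Function('G')(Q) = Mul(Rational(1, 4), 13) = Rational(13, 4))
Function('z')(K) = 0 (Function('z')(K) = Pow(Add(0, 0), 2) = Pow(0, 2) = 0)
Function('Z')(r, E) = Add(E, r)
Add(6861, Mul(-1, Function('Z')(Function('z')(-9), Function('G')(5)))) = Add(6861, Mul(-1, Add(Rational(13, 4), 0))) = Add(6861, Mul(-1, Rational(13, 4))) = Add(6861, Rational(-13, 4)) = Rational(27431, 4)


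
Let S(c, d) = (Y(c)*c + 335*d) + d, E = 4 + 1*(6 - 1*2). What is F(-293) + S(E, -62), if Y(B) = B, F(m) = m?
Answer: -21061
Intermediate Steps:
E = 8 (E = 4 + 1*(6 - 2) = 4 + 1*4 = 4 + 4 = 8)
S(c, d) = c² + 336*d (S(c, d) = (c*c + 335*d) + d = (c² + 335*d) + d = c² + 336*d)
F(-293) + S(E, -62) = -293 + (8² + 336*(-62)) = -293 + (64 - 20832) = -293 - 20768 = -21061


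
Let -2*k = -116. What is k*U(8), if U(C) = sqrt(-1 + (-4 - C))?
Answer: 58*I*sqrt(13) ≈ 209.12*I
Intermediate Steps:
k = 58 (k = -1/2*(-116) = 58)
U(C) = sqrt(-5 - C)
k*U(8) = 58*sqrt(-5 - 1*8) = 58*sqrt(-5 - 8) = 58*sqrt(-13) = 58*(I*sqrt(13)) = 58*I*sqrt(13)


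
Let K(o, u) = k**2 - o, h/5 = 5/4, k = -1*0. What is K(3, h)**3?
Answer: -27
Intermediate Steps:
k = 0
h = 25/4 (h = 5*(5/4) = 25/4 ≈ 6.2500)
K(o, u) = -o (K(o, u) = 0**2 - o = 0 - o = -o)
K(3, h)**3 = (-1*3)**3 = (-3)**3 = -27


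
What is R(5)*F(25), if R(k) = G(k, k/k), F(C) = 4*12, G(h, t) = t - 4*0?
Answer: 48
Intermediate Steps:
G(h, t) = t (G(h, t) = t + 0 = t)
F(C) = 48
R(k) = 1 (R(k) = k/k = 1)
R(5)*F(25) = 1*48 = 48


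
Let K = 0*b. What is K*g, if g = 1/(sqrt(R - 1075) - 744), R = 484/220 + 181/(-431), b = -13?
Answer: 0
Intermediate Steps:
R = 3836/2155 (R = 484*(1/220) + 181*(-1/431) = 11/5 - 181/431 = 3836/2155 ≈ 1.7800)
K = 0 (K = 0*(-13) = 0)
g = 1/(-744 + I*sqrt(4984060295)/2155) (g = 1/(sqrt(3836/2155 - 1075) - 744) = 1/(sqrt(-2312789/2155) - 744) = 1/(I*sqrt(4984060295)/2155 - 744) = 1/(-744 + I*sqrt(4984060295)/2155) ≈ -0.0013415 - 5.9069e-5*I)
K*g = 0*(-1603320/1195182869 - I*sqrt(4984060295)/1195182869) = 0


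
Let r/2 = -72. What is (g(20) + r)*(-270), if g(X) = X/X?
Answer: 38610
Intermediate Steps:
r = -144 (r = 2*(-72) = -144)
g(X) = 1
(g(20) + r)*(-270) = (1 - 144)*(-270) = -143*(-270) = 38610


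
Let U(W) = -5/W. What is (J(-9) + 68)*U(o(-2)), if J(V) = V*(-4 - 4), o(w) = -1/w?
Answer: -1400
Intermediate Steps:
J(V) = -8*V (J(V) = V*(-8) = -8*V)
(J(-9) + 68)*U(o(-2)) = (-8*(-9) + 68)*(-5/((-1/(-2)))) = (72 + 68)*(-5/((-1*(-½)))) = 140*(-5/½) = 140*(-5*2) = 140*(-10) = -1400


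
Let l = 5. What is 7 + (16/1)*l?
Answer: 87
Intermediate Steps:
7 + (16/1)*l = 7 + (16/1)*5 = 7 + (16*1)*5 = 7 + 16*5 = 7 + 80 = 87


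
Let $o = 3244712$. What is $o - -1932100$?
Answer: $5176812$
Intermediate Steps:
$o - -1932100 = 3244712 - -1932100 = 3244712 + 1932100 = 5176812$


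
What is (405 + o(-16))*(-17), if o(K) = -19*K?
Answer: -12053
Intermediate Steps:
(405 + o(-16))*(-17) = (405 - 19*(-16))*(-17) = (405 + 304)*(-17) = 709*(-17) = -12053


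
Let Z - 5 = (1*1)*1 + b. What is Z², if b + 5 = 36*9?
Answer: 105625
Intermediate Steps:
b = 319 (b = -5 + 36*9 = -5 + 324 = 319)
Z = 325 (Z = 5 + ((1*1)*1 + 319) = 5 + (1*1 + 319) = 5 + (1 + 319) = 5 + 320 = 325)
Z² = 325² = 105625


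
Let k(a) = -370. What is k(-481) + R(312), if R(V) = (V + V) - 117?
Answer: 137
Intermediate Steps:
R(V) = -117 + 2*V (R(V) = 2*V - 117 = -117 + 2*V)
k(-481) + R(312) = -370 + (-117 + 2*312) = -370 + (-117 + 624) = -370 + 507 = 137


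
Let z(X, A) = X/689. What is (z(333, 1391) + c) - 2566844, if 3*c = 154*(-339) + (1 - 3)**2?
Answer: -5341632727/2067 ≈ -2.5842e+6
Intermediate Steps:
c = -52202/3 (c = (154*(-339) + (1 - 3)**2)/3 = (-52206 + (-2)**2)/3 = (-52206 + 4)/3 = (1/3)*(-52202) = -52202/3 ≈ -17401.)
z(X, A) = X/689 (z(X, A) = X*(1/689) = X/689)
(z(333, 1391) + c) - 2566844 = ((1/689)*333 - 52202/3) - 2566844 = (333/689 - 52202/3) - 2566844 = -35966179/2067 - 2566844 = -5341632727/2067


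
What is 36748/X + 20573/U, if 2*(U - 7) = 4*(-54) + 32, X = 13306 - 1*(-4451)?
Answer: -362191181/1509345 ≈ -239.97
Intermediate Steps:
X = 17757 (X = 13306 + 4451 = 17757)
U = -85 (U = 7 + (4*(-54) + 32)/2 = 7 + (-216 + 32)/2 = 7 + (1/2)*(-184) = 7 - 92 = -85)
36748/X + 20573/U = 36748/17757 + 20573/(-85) = 36748*(1/17757) + 20573*(-1/85) = 36748/17757 - 20573/85 = -362191181/1509345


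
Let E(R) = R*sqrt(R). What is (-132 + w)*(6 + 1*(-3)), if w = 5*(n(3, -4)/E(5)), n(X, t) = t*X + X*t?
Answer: -396 - 72*sqrt(5)/5 ≈ -428.20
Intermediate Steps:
n(X, t) = 2*X*t (n(X, t) = X*t + X*t = 2*X*t)
E(R) = R**(3/2)
w = -24*sqrt(5)/5 (w = 5*((2*3*(-4))/(5**(3/2))) = 5*(-24*sqrt(5)/25) = -24*sqrt(5)/5 ≈ -10.733)
(-132 + w)*(6 + 1*(-3)) = (-132 - 24*sqrt(5)/5)*(6 + 1*(-3)) = (-132 - 24*sqrt(5)/5)*(6 - 3) = (-132 - 24*sqrt(5)/5)*3 = -396 - 72*sqrt(5)/5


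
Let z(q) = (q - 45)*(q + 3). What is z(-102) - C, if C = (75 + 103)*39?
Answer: 7611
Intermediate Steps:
z(q) = (-45 + q)*(3 + q)
C = 6942 (C = 178*39 = 6942)
z(-102) - C = (-135 + (-102)² - 42*(-102)) - 1*6942 = (-135 + 10404 + 4284) - 6942 = 14553 - 6942 = 7611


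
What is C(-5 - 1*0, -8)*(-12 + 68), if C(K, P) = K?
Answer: -280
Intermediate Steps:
C(-5 - 1*0, -8)*(-12 + 68) = (-5 - 1*0)*(-12 + 68) = (-5 + 0)*56 = -5*56 = -280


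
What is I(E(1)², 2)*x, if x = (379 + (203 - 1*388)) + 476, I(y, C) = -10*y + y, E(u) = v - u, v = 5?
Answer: -96480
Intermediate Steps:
E(u) = 5 - u
I(y, C) = -9*y
x = 670 (x = (379 + (203 - 388)) + 476 = (379 - 185) + 476 = 194 + 476 = 670)
I(E(1)², 2)*x = -9*(5 - 1*1)²*670 = -9*(5 - 1)²*670 = -9*4²*670 = -9*16*670 = -144*670 = -96480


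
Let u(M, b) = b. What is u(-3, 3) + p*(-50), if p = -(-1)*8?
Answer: -397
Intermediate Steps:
p = 8 (p = -1*(-8) = 8)
u(-3, 3) + p*(-50) = 3 + 8*(-50) = 3 - 400 = -397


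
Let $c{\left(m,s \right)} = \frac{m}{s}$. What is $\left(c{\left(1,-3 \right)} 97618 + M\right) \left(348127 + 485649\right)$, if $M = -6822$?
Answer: $- \frac{98455605184}{3} \approx -3.2819 \cdot 10^{10}$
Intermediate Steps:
$\left(c{\left(1,-3 \right)} 97618 + M\right) \left(348127 + 485649\right) = \left(1 \frac{1}{-3} \cdot 97618 - 6822\right) \left(348127 + 485649\right) = \left(1 \left(- \frac{1}{3}\right) 97618 - 6822\right) 833776 = \left(\left(- \frac{1}{3}\right) 97618 - 6822\right) 833776 = \left(- \frac{97618}{3} - 6822\right) 833776 = \left(- \frac{118084}{3}\right) 833776 = - \frac{98455605184}{3}$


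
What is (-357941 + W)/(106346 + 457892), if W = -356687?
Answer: -357314/282119 ≈ -1.2665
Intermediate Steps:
(-357941 + W)/(106346 + 457892) = (-357941 - 356687)/(106346 + 457892) = -714628/564238 = -714628*1/564238 = -357314/282119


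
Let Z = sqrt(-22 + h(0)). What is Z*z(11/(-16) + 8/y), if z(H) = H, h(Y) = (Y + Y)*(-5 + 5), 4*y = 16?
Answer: 21*I*sqrt(22)/16 ≈ 6.1562*I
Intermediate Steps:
y = 4 (y = (1/4)*16 = 4)
h(Y) = 0 (h(Y) = (2*Y)*0 = 0)
Z = I*sqrt(22) (Z = sqrt(-22 + 0) = sqrt(-22) = I*sqrt(22) ≈ 4.6904*I)
Z*z(11/(-16) + 8/y) = (I*sqrt(22))*(11/(-16) + 8/4) = (I*sqrt(22))*(11*(-1/16) + 8*(1/4)) = (I*sqrt(22))*(-11/16 + 2) = (I*sqrt(22))*(21/16) = 21*I*sqrt(22)/16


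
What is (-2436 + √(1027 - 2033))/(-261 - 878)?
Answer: 2436/1139 - I*√1006/1139 ≈ 2.1387 - 0.027847*I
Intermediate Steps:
(-2436 + √(1027 - 2033))/(-261 - 878) = (-2436 + √(-1006))/(-1139) = (-2436 + I*√1006)*(-1/1139) = 2436/1139 - I*√1006/1139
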